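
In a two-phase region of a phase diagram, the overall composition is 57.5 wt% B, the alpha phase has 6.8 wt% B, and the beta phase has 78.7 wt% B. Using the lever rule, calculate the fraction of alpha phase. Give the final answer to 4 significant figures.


f_alpha = (C_beta - C0) / (C_beta - C_alpha)
f_alpha = (78.7 - 57.5) / (78.7 - 6.8)
f_alpha = 0.2949


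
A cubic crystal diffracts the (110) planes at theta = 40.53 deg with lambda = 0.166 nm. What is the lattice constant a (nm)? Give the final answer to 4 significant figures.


d = lambda / (2*sin(theta))
d = 0.166 / (2*sin(40.53 deg))
d = 0.127723 nm
a = d * sqrt(h^2+k^2+l^2) = 0.127723 * sqrt(2)
a = 0.1806 nm


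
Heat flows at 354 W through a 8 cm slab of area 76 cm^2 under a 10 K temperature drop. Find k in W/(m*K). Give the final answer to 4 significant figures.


k = Q*L / (A*dT)
L = 0.08 m, A = 7.6e-03 m^2
k = 354 * 0.08 / (7.6e-03 * 10)
k = 372.6 W/(m*K)


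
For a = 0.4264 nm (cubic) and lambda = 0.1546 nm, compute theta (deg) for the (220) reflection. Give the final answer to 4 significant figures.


d = a / sqrt(h^2+k^2+l^2)
d = 0.4264 / sqrt(8) = 0.150755 nm
lambda = 2*d*sin(theta)  =>  sin(theta) = lambda / (2*d)
sin(theta) = 0.1546 / (2 * 0.150755) = 0.512752
theta = 30.85 deg


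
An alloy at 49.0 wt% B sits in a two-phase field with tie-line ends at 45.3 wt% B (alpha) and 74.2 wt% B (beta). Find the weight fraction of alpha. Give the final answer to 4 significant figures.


f_alpha = (C_beta - C0) / (C_beta - C_alpha)
f_alpha = (74.2 - 49.0) / (74.2 - 45.3)
f_alpha = 0.872


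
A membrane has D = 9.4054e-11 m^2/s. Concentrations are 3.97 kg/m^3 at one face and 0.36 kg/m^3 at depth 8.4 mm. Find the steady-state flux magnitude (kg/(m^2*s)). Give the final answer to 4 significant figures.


J = -D * (dC/dx) = D * (C1 - C2) / dx
J = 9.4054e-11 * (3.97 - 0.36) / 8.4e-03
J = 4.042e-08 kg/(m^2*s)


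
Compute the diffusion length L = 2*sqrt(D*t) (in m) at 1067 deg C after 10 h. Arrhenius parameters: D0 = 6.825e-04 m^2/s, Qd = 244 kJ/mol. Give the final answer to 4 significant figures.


Step 1: D = D0 * exp(-Qd/(R*T))
T = 1340.15 K
D = 6.825e-04 * exp(-244e3 / (8.314 * 1340.15)) = 2.10592e-13 m^2/s
Step 2: L = 2*sqrt(D*t)
t = 10 h = 36000 s
L = 2*sqrt(2.10592e-13 * 36000) = 1.741e-04 m


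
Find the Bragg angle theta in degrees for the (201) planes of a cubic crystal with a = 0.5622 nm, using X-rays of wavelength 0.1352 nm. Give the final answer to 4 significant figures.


d = a / sqrt(h^2+k^2+l^2)
d = 0.5622 / sqrt(5) = 0.251423 nm
lambda = 2*d*sin(theta)  =>  sin(theta) = lambda / (2*d)
sin(theta) = 0.1352 / (2 * 0.251423) = 0.268869
theta = 15.6 deg


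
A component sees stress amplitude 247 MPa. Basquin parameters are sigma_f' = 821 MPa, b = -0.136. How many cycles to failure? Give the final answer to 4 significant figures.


sigma_a = sigma_f' * (2*Nf)^b
2*Nf = (sigma_a / sigma_f')^(1/b)
2*Nf = (247 / 821)^(1/-0.136)
2*Nf = 6849.11
Nf = 3425 cycles


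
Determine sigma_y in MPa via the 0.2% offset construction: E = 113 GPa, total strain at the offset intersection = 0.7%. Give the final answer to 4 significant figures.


Offset strain = 0.002
Elastic strain at yield = total_strain - offset = 7e-03 - 0.002 = 5e-03
sigma_y = E * elastic_strain = 113000 * 5e-03
sigma_y = 565 MPa


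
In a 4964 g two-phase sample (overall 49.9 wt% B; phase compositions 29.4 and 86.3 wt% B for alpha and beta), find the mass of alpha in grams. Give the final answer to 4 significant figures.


f_alpha = (C_beta - C0) / (C_beta - C_alpha)
f_alpha = (86.3 - 49.9) / (86.3 - 29.4) = 0.639719
m_alpha = f_alpha * m_total = 0.639719 * 4964 = 3176 g


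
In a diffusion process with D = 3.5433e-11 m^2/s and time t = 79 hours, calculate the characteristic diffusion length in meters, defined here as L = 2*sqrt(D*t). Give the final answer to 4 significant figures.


t = 79 hr = 284400 s
Diffusion length = 2*sqrt(D*t)
= 2*sqrt(3.5433e-11 * 284400)
= 6.349e-03 m


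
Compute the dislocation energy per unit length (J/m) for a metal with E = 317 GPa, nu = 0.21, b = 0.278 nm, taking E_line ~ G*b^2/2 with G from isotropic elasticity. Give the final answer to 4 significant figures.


Step 1: G = E / (2*(1+nu))
G = 317 / (2*(1+0.21)) = 130.992 GPa = 1.30992e+11 Pa
Step 2: E_line = G*b^2/2
b = 0.278 nm = 2.78e-10 m
E_line = 0.5 * 1.30992e+11 * (2.78e-10)^2 = 5.062e-09 J/m


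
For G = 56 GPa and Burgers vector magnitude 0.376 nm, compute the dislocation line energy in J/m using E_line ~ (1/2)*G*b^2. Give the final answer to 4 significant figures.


E = G*b^2/2
b = 0.376 nm = 3.76e-10 m
G = 56 GPa = 5.6e+10 Pa
E = 0.5 * 5.6e+10 * (3.76e-10)^2
E = 3.959e-09 J/m


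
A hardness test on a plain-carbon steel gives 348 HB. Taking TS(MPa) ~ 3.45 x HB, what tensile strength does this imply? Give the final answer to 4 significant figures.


TS (MPa) = 3.45 * HB
TS = 3.45 * 348
TS = 1201 MPa


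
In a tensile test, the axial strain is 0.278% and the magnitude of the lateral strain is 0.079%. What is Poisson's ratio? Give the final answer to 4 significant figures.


nu = -epsilon_lat / epsilon_axial
Lateral strain is contraction (negative), so using magnitudes:
nu = 0.079 / 0.278
nu = 0.2842


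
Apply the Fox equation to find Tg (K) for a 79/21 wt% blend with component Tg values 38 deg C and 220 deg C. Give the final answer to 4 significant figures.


1/Tg = w1/Tg1 + w2/Tg2 (in Kelvin)
Tg1 = 311.15 K, Tg2 = 493.15 K
1/Tg = 0.79/311.15 + 0.21/493.15
Tg = 337.3 K


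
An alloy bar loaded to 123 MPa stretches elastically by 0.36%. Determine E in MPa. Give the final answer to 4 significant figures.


E = sigma / epsilon
epsilon = 0.36% = 3.6e-03
E = 123 / 3.6e-03
E = 34170 MPa


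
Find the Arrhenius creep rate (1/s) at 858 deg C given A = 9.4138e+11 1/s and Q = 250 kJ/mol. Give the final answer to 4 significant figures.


rate = A * exp(-Q / (R*T))
T = 858 + 273.15 = 1131.15 K
rate = 9.4138e+11 * exp(-250e3 / (8.314 * 1131.15))
rate = 2.684 1/s


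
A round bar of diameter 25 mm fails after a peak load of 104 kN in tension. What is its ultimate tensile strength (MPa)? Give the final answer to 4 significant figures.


A0 = pi*(d/2)^2 = pi*(25/2)^2 = 490.874 mm^2
UTS = F_max / A0 = 104*1000 / 490.874
UTS = 211.9 MPa


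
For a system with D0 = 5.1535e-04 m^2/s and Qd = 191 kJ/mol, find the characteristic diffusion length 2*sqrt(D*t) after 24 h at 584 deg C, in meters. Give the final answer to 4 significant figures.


Step 1: D = D0 * exp(-Qd/(R*T))
T = 857.15 K
D = 5.1535e-04 * exp(-191e3 / (8.314 * 857.15)) = 1.18076e-15 m^2/s
Step 2: L = 2*sqrt(D*t)
t = 24 h = 86400 s
L = 2*sqrt(1.18076e-15 * 86400) = 2.02e-05 m


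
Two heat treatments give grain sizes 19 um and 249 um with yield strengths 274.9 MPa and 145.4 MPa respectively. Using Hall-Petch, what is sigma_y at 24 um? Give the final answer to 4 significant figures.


sigma_y = sigma0 + k / sqrt(d)
1/sqrt(d1) = 1/sqrt(1.9e-05) = 229.416;  1/sqrt(d2) = 63.3724
k = (sigma1 - sigma2) / (1/sqrt(d1) - 1/sqrt(d2)) = (274.9 - 145.4) / (229.416 - 63.3724) = 0.779917 MPa*m^0.5
sigma0 = sigma1 - k/sqrt(d1) = 274.9 - 0.779917*229.416 = 95.9748 MPa
sigma_y(d3) = 95.9748 + 0.779917 / sqrt(2.4e-05) = 255.2 MPa


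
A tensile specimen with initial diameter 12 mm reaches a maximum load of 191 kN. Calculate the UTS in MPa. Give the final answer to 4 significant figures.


A0 = pi*(d/2)^2 = pi*(12/2)^2 = 113.097 mm^2
UTS = F_max / A0 = 191*1000 / 113.097
UTS = 1689 MPa


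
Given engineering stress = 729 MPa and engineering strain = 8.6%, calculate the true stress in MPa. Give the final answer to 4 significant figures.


sigma_true = sigma_eng * (1 + epsilon_eng)
sigma_true = 729 * (1 + 0.086)
sigma_true = 791.7 MPa


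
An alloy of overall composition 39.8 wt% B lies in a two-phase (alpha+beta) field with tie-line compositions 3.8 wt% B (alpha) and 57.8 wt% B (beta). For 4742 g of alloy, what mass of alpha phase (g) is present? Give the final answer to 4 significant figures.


f_alpha = (C_beta - C0) / (C_beta - C_alpha)
f_alpha = (57.8 - 39.8) / (57.8 - 3.8) = 0.333333
m_alpha = f_alpha * m_total = 0.333333 * 4742 = 1581 g


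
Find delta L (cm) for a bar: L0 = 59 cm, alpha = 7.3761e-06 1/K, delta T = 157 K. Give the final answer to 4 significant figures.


dL = L0 * alpha * dT
dL = 59 * 7.3761e-06 * 157
dL = 0.06832 cm


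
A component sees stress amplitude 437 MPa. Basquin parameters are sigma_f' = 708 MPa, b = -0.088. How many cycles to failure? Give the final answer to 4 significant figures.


sigma_a = sigma_f' * (2*Nf)^b
2*Nf = (sigma_a / sigma_f')^(1/b)
2*Nf = (437 / 708)^(1/-0.088)
2*Nf = 240.586
Nf = 120.3 cycles


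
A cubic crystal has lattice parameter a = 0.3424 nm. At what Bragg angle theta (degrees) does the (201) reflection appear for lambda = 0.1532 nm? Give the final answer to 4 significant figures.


d = a / sqrt(h^2+k^2+l^2)
d = 0.3424 / sqrt(5) = 0.153126 nm
lambda = 2*d*sin(theta)  =>  sin(theta) = lambda / (2*d)
sin(theta) = 0.1532 / (2 * 0.153126) = 0.500242
theta = 30.02 deg


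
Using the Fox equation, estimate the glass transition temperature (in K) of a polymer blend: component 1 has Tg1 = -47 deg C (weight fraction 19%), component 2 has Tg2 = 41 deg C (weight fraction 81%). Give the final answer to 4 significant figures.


1/Tg = w1/Tg1 + w2/Tg2 (in Kelvin)
Tg1 = 226.15 K, Tg2 = 314.15 K
1/Tg = 0.19/226.15 + 0.81/314.15
Tg = 292.5 K


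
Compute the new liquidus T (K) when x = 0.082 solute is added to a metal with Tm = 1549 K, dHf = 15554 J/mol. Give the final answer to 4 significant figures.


dT = R*Tm^2*x / dHf
dT = 8.314 * 1549^2 * 0.082 / 15554
dT = 105.168 K
T_new = 1549 - 105.168 = 1444 K


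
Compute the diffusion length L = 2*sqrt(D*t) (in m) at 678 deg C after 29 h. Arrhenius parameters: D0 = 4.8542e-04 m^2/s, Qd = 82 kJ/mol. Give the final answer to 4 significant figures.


Step 1: D = D0 * exp(-Qd/(R*T))
T = 951.15 K
D = 4.8542e-04 * exp(-82e3 / (8.314 * 951.15)) = 1.52311e-08 m^2/s
Step 2: L = 2*sqrt(D*t)
t = 29 h = 104400 s
L = 2*sqrt(1.52311e-08 * 104400) = 0.07975 m


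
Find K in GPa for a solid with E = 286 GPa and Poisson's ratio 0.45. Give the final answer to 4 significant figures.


K = E / (3*(1-2*nu))
K = 286 / (3*(1-2*0.45))
K = 953.3 GPa


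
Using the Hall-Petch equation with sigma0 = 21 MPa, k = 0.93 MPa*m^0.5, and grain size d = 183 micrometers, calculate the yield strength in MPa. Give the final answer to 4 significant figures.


sigma_y = sigma0 + k / sqrt(d)
d = 183 um = 1.83e-04 m
sigma_y = 21 + 0.93 / sqrt(1.83e-04)
sigma_y = 89.75 MPa


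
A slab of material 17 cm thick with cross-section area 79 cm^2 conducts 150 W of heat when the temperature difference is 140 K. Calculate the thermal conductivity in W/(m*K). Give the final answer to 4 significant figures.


k = Q*L / (A*dT)
L = 0.17 m, A = 7.9e-03 m^2
k = 150 * 0.17 / (7.9e-03 * 140)
k = 23.06 W/(m*K)


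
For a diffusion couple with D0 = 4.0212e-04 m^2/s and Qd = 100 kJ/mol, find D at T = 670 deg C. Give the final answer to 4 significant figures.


D = D0 * exp(-Qd / (R*T))
T = 943.15 K
D = 4.0212e-04 * exp(-100e3 / (8.314 * 943.15))
D = 1.164e-09 m^2/s


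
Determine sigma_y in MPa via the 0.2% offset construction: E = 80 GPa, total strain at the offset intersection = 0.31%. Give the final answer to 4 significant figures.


Offset strain = 0.002
Elastic strain at yield = total_strain - offset = 3.1e-03 - 0.002 = 1.1e-03
sigma_y = E * elastic_strain = 80000 * 1.1e-03
sigma_y = 88 MPa


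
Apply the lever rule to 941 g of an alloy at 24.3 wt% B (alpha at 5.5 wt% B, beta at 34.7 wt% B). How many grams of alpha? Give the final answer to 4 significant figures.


f_alpha = (C_beta - C0) / (C_beta - C_alpha)
f_alpha = (34.7 - 24.3) / (34.7 - 5.5) = 0.356164
m_alpha = f_alpha * m_total = 0.356164 * 941 = 335.2 g


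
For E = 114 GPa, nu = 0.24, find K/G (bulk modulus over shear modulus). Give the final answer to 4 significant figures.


G = E / (2*(1+nu))
G = 114 / (2*(1+0.24)) = 45.9677 GPa
K = E / (3*(1-2*nu))
K = 114 / (3*(1-2*0.24)) = 73.0769 GPa
K/G = 73.0769 / 45.9677 = 1.59


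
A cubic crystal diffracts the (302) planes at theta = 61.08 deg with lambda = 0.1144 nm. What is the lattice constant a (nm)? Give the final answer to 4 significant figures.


d = lambda / (2*sin(theta))
d = 0.1144 / (2*sin(61.08 deg))
d = 0.0653493 nm
a = d * sqrt(h^2+k^2+l^2) = 0.0653493 * sqrt(13)
a = 0.2356 nm


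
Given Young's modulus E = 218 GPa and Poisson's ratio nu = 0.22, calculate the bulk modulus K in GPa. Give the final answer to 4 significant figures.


K = E / (3*(1-2*nu))
K = 218 / (3*(1-2*0.22))
K = 129.8 GPa


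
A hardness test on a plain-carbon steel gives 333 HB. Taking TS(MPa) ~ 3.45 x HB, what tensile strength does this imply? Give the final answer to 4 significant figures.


TS (MPa) = 3.45 * HB
TS = 3.45 * 333
TS = 1149 MPa


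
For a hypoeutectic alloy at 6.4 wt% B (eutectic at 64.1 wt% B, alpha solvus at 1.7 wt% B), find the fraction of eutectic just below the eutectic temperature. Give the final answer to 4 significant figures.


f_primary = (C_e - C0) / (C_e - C_alpha_max)
f_primary = (64.1 - 6.4) / (64.1 - 1.7)
f_primary = 0.924679
f_eutectic = 1 - 0.924679 = 0.07532


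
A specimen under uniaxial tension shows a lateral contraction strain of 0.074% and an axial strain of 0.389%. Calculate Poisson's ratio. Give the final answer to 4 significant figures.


nu = -epsilon_lat / epsilon_axial
Lateral strain is contraction (negative), so using magnitudes:
nu = 0.074 / 0.389
nu = 0.1902


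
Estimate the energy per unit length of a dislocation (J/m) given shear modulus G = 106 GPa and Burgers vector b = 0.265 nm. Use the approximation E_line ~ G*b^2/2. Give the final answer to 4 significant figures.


E = G*b^2/2
b = 0.265 nm = 2.65e-10 m
G = 106 GPa = 1.06e+11 Pa
E = 0.5 * 1.06e+11 * (2.65e-10)^2
E = 3.722e-09 J/m


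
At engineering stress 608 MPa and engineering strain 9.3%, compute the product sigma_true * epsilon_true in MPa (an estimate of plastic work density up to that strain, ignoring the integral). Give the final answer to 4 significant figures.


sigma_true = sigma_eng * (1 + epsilon_eng)
sigma_true = 608 * (1 + 0.093) = 664.544 MPa
epsilon_true = ln(1 + epsilon_eng)
epsilon_true = ln(1 + 0.093) = 0.0889262
sigma_true * epsilon_true = 664.544 * 0.0889262 = 59.1 MPa


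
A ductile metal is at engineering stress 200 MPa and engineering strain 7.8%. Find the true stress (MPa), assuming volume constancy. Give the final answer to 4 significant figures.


sigma_true = sigma_eng * (1 + epsilon_eng)
sigma_true = 200 * (1 + 0.078)
sigma_true = 215.6 MPa


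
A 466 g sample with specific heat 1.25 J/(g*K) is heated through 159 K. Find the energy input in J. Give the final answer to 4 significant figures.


Q = m * cp * dT
Q = 466 * 1.25 * 159
Q = 92620 J


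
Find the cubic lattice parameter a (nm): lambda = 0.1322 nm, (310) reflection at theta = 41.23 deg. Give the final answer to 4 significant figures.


d = lambda / (2*sin(theta))
d = 0.1322 / (2*sin(41.23 deg))
d = 0.100291 nm
a = d * sqrt(h^2+k^2+l^2) = 0.100291 * sqrt(10)
a = 0.3171 nm


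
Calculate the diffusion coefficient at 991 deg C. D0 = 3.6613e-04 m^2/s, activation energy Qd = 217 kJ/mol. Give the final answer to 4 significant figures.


D = D0 * exp(-Qd / (R*T))
T = 1264.15 K
D = 3.6613e-04 * exp(-217e3 / (8.314 * 1264.15))
D = 3.953e-13 m^2/s


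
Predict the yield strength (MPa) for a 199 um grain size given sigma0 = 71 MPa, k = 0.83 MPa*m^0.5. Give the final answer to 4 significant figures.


sigma_y = sigma0 + k / sqrt(d)
d = 199 um = 1.99e-04 m
sigma_y = 71 + 0.83 / sqrt(1.99e-04)
sigma_y = 129.8 MPa


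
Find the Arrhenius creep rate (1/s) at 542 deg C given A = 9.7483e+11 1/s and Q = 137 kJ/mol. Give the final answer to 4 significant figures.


rate = A * exp(-Q / (R*T))
T = 542 + 273.15 = 815.15 K
rate = 9.7483e+11 * exp(-137e3 / (8.314 * 815.15))
rate = 1621 1/s


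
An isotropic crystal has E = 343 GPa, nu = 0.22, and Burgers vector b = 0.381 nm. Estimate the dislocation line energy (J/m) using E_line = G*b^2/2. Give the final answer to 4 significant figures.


Step 1: G = E / (2*(1+nu))
G = 343 / (2*(1+0.22)) = 140.574 GPa = 1.40574e+11 Pa
Step 2: E_line = G*b^2/2
b = 0.381 nm = 3.81e-10 m
E_line = 0.5 * 1.40574e+11 * (3.81e-10)^2 = 1.02e-08 J/m


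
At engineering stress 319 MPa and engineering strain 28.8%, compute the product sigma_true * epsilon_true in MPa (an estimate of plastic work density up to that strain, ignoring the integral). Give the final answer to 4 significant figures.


sigma_true = sigma_eng * (1 + epsilon_eng)
sigma_true = 319 * (1 + 0.288) = 410.872 MPa
epsilon_true = ln(1 + epsilon_eng)
epsilon_true = ln(1 + 0.288) = 0.253091
sigma_true * epsilon_true = 410.872 * 0.253091 = 104 MPa


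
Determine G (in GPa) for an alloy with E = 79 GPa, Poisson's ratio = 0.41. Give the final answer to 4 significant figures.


G = E / (2*(1+nu))
G = 79 / (2*(1+0.41))
G = 28.01 GPa


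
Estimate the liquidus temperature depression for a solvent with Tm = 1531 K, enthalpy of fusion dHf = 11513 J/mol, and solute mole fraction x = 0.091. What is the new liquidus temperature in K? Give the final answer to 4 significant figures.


dT = R*Tm^2*x / dHf
dT = 8.314 * 1531^2 * 0.091 / 11513
dT = 154.033 K
T_new = 1531 - 154.033 = 1377 K


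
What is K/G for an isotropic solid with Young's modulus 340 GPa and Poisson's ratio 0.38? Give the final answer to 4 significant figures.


G = E / (2*(1+nu))
G = 340 / (2*(1+0.38)) = 123.188 GPa
K = E / (3*(1-2*nu))
K = 340 / (3*(1-2*0.38)) = 472.222 GPa
K/G = 472.222 / 123.188 = 3.833


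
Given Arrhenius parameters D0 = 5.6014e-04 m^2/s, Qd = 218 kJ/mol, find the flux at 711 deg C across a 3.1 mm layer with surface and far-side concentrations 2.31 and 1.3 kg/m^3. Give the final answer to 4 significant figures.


Step 1: D = D0 * exp(-Qd/(R*T))
T = 711 + 273.15 = 984.15 K
D = 5.6014e-04 * exp(-218e3 / (8.314 * 984.15)) = 1.5043e-15 m^2/s
Step 2: J = D * (C1 - C2) / dx
J = 1.5043e-15 * (2.31 - 1.3) / 3.1e-03
J = 4.901e-13 kg/(m^2*s)


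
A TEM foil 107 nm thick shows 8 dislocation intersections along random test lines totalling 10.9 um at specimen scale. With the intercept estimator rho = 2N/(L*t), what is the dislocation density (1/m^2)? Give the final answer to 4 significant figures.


rho = 2N / (L * t)
L = 10.9 um = 1.09e-05 m, t = 107 nm = 1.07e-07 m
rho = 2 * 8 / (1.09e-05 * 1.07e-07)
rho = 1.372e+13 1/m^2


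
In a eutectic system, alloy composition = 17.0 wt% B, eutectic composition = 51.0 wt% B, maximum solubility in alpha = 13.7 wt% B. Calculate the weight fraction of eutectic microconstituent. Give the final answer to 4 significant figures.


f_primary = (C_e - C0) / (C_e - C_alpha_max)
f_primary = (51.0 - 17.0) / (51.0 - 13.7)
f_primary = 0.911528
f_eutectic = 1 - 0.911528 = 0.08847


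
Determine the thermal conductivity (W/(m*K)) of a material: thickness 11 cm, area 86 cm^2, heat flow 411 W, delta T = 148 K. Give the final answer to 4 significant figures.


k = Q*L / (A*dT)
L = 0.11 m, A = 8.6e-03 m^2
k = 411 * 0.11 / (8.6e-03 * 148)
k = 35.52 W/(m*K)


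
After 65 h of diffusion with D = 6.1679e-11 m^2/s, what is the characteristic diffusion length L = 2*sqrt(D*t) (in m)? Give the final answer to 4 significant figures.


t = 65 hr = 234000 s
Diffusion length = 2*sqrt(D*t)
= 2*sqrt(6.1679e-11 * 234000)
= 7.598e-03 m


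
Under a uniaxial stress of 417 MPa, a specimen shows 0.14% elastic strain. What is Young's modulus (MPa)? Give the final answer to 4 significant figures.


E = sigma / epsilon
epsilon = 0.14% = 1.4e-03
E = 417 / 1.4e-03
E = 297900 MPa


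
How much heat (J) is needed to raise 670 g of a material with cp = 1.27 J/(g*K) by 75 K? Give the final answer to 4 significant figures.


Q = m * cp * dT
Q = 670 * 1.27 * 75
Q = 63820 J


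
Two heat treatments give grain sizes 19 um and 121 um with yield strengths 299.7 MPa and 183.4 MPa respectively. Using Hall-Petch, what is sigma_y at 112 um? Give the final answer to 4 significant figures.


sigma_y = sigma0 + k / sqrt(d)
1/sqrt(d1) = 1/sqrt(1.9e-05) = 229.416;  1/sqrt(d2) = 90.9091
k = (sigma1 - sigma2) / (1/sqrt(d1) - 1/sqrt(d2)) = (299.7 - 183.4) / (229.416 - 90.9091) = 0.839671 MPa*m^0.5
sigma0 = sigma1 - k/sqrt(d1) = 299.7 - 0.839671*229.416 = 107.066 MPa
sigma_y(d3) = 107.066 + 0.839671 / sqrt(1.12e-04) = 186.4 MPa


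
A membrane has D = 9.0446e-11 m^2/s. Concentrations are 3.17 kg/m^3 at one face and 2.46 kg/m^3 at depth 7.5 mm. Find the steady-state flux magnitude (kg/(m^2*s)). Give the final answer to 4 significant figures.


J = -D * (dC/dx) = D * (C1 - C2) / dx
J = 9.0446e-11 * (3.17 - 2.46) / 7.5e-03
J = 8.562e-09 kg/(m^2*s)


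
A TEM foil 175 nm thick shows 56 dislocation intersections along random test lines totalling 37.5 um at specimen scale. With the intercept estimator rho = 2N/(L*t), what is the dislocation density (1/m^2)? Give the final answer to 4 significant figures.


rho = 2N / (L * t)
L = 37.5 um = 3.75e-05 m, t = 175 nm = 1.75e-07 m
rho = 2 * 56 / (3.75e-05 * 1.75e-07)
rho = 1.707e+13 1/m^2


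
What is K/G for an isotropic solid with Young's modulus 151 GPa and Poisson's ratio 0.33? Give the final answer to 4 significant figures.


G = E / (2*(1+nu))
G = 151 / (2*(1+0.33)) = 56.7669 GPa
K = E / (3*(1-2*nu))
K = 151 / (3*(1-2*0.33)) = 148.039 GPa
K/G = 148.039 / 56.7669 = 2.608


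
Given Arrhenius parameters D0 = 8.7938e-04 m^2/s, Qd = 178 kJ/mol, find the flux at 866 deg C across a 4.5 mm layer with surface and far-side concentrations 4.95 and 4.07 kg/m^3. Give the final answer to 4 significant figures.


Step 1: D = D0 * exp(-Qd/(R*T))
T = 866 + 273.15 = 1139.15 K
D = 8.7938e-04 * exp(-178e3 / (8.314 * 1139.15)) = 6.05147e-12 m^2/s
Step 2: J = D * (C1 - C2) / dx
J = 6.05147e-12 * (4.95 - 4.07) / 4.5e-03
J = 1.183e-09 kg/(m^2*s)


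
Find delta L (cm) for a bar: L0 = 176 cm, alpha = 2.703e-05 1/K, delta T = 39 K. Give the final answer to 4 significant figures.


dL = L0 * alpha * dT
dL = 176 * 2.703e-05 * 39
dL = 0.1855 cm


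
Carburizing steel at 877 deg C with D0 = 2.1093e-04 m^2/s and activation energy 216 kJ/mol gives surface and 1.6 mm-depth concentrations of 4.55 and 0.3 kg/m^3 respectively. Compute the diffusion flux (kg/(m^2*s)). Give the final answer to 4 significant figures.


Step 1: D = D0 * exp(-Qd/(R*T))
T = 877 + 273.15 = 1150.15 K
D = 2.1093e-04 * exp(-216e3 / (8.314 * 1150.15)) = 3.26615e-14 m^2/s
Step 2: J = D * (C1 - C2) / dx
J = 3.26615e-14 * (4.55 - 0.3) / 1.6e-03
J = 8.676e-11 kg/(m^2*s)


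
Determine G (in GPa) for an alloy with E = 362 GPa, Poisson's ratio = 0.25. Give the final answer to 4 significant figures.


G = E / (2*(1+nu))
G = 362 / (2*(1+0.25))
G = 144.8 GPa


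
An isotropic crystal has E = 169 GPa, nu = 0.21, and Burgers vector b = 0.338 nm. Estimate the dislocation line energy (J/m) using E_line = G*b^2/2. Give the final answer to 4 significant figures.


Step 1: G = E / (2*(1+nu))
G = 169 / (2*(1+0.21)) = 69.8347 GPa = 6.98347e+10 Pa
Step 2: E_line = G*b^2/2
b = 0.338 nm = 3.38e-10 m
E_line = 0.5 * 6.98347e+10 * (3.38e-10)^2 = 3.989e-09 J/m


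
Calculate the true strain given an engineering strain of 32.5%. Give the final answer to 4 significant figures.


epsilon_true = ln(1 + epsilon_eng)
epsilon_true = ln(1 + 0.325)
epsilon_true = 0.2814


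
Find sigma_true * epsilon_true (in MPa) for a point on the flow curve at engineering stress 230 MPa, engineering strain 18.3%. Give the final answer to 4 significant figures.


sigma_true = sigma_eng * (1 + epsilon_eng)
sigma_true = 230 * (1 + 0.183) = 272.09 MPa
epsilon_true = ln(1 + epsilon_eng)
epsilon_true = ln(1 + 0.183) = 0.168054
sigma_true * epsilon_true = 272.09 * 0.168054 = 45.73 MPa


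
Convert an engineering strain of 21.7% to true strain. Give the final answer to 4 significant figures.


epsilon_true = ln(1 + epsilon_eng)
epsilon_true = ln(1 + 0.217)
epsilon_true = 0.1964


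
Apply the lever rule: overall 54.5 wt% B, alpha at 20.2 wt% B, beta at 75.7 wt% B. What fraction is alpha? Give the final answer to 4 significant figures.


f_alpha = (C_beta - C0) / (C_beta - C_alpha)
f_alpha = (75.7 - 54.5) / (75.7 - 20.2)
f_alpha = 0.382


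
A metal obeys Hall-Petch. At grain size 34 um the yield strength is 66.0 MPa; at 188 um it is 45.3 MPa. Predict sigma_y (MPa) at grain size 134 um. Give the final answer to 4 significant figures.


sigma_y = sigma0 + k / sqrt(d)
1/sqrt(d1) = 1/sqrt(3.4e-05) = 171.499;  1/sqrt(d2) = 72.9325
k = (sigma1 - sigma2) / (1/sqrt(d1) - 1/sqrt(d2)) = (66.0 - 45.3) / (171.499 - 72.9325) = 0.210011 MPa*m^0.5
sigma0 = sigma1 - k/sqrt(d1) = 66.0 - 0.210011*171.499 = 29.9833 MPa
sigma_y(d3) = 29.9833 + 0.210011 / sqrt(1.34e-04) = 48.13 MPa


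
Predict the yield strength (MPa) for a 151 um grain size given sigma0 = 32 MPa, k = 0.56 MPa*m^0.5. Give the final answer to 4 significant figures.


sigma_y = sigma0 + k / sqrt(d)
d = 151 um = 1.51e-04 m
sigma_y = 32 + 0.56 / sqrt(1.51e-04)
sigma_y = 77.57 MPa


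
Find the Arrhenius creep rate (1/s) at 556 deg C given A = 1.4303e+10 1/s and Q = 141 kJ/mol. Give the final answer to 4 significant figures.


rate = A * exp(-Q / (R*T))
T = 556 + 273.15 = 829.15 K
rate = 1.4303e+10 * exp(-141e3 / (8.314 * 829.15))
rate = 18.72 1/s


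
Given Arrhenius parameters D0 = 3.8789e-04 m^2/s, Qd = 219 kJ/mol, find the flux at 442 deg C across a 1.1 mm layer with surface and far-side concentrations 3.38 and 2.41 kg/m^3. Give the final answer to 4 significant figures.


Step 1: D = D0 * exp(-Qd/(R*T))
T = 442 + 273.15 = 715.15 K
D = 3.8789e-04 * exp(-219e3 / (8.314 * 715.15)) = 3.91152e-20 m^2/s
Step 2: J = D * (C1 - C2) / dx
J = 3.91152e-20 * (3.38 - 2.41) / 1.1e-03
J = 3.449e-17 kg/(m^2*s)


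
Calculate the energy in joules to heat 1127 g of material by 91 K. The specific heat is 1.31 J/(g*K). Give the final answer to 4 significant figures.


Q = m * cp * dT
Q = 1127 * 1.31 * 91
Q = 134300 J


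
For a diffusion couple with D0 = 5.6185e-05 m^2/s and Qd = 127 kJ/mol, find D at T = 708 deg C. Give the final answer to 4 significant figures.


D = D0 * exp(-Qd / (R*T))
T = 981.15 K
D = 5.6185e-05 * exp(-127e3 / (8.314 * 981.15))
D = 9.73e-12 m^2/s


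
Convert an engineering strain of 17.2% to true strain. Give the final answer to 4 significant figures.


epsilon_true = ln(1 + epsilon_eng)
epsilon_true = ln(1 + 0.172)
epsilon_true = 0.1587


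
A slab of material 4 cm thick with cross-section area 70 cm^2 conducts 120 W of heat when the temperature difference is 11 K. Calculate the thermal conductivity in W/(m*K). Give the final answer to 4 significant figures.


k = Q*L / (A*dT)
L = 0.04 m, A = 7e-03 m^2
k = 120 * 0.04 / (7e-03 * 11)
k = 62.34 W/(m*K)


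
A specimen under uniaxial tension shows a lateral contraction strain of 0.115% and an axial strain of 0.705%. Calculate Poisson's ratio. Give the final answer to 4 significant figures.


nu = -epsilon_lat / epsilon_axial
Lateral strain is contraction (negative), so using magnitudes:
nu = 0.115 / 0.705
nu = 0.1631


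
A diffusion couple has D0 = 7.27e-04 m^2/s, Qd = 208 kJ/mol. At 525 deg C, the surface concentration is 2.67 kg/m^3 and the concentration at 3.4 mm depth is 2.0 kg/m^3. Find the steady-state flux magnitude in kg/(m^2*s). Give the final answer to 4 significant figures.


Step 1: D = D0 * exp(-Qd/(R*T))
T = 525 + 273.15 = 798.15 K
D = 7.27e-04 * exp(-208e3 / (8.314 * 798.15)) = 1.77238e-17 m^2/s
Step 2: J = D * (C1 - C2) / dx
J = 1.77238e-17 * (2.67 - 2.0) / 3.4e-03
J = 3.493e-15 kg/(m^2*s)


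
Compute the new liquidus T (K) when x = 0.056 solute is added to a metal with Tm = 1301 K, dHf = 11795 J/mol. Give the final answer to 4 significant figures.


dT = R*Tm^2*x / dHf
dT = 8.314 * 1301^2 * 0.056 / 11795
dT = 66.812 K
T_new = 1301 - 66.812 = 1234 K


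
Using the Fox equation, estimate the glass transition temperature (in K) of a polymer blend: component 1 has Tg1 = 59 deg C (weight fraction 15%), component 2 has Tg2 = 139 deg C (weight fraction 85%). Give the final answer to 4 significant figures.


1/Tg = w1/Tg1 + w2/Tg2 (in Kelvin)
Tg1 = 332.15 K, Tg2 = 412.15 K
1/Tg = 0.15/332.15 + 0.85/412.15
Tg = 397.8 K


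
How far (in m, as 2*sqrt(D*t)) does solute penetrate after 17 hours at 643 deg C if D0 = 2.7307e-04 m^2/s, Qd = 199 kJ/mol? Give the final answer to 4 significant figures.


Step 1: D = D0 * exp(-Qd/(R*T))
T = 916.15 K
D = 2.7307e-04 * exp(-199e3 / (8.314 * 916.15)) = 1.22971e-15 m^2/s
Step 2: L = 2*sqrt(D*t)
t = 17 h = 61200 s
L = 2*sqrt(1.22971e-15 * 61200) = 1.735e-05 m


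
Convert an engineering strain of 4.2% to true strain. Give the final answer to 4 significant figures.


epsilon_true = ln(1 + epsilon_eng)
epsilon_true = ln(1 + 0.042)
epsilon_true = 0.04114


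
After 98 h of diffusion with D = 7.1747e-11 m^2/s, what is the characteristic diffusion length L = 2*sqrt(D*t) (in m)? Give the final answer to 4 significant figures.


t = 98 hr = 352800 s
Diffusion length = 2*sqrt(D*t)
= 2*sqrt(7.1747e-11 * 352800)
= 0.01006 m


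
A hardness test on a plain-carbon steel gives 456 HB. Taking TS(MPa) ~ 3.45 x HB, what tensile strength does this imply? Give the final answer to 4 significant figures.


TS (MPa) = 3.45 * HB
TS = 3.45 * 456
TS = 1573 MPa


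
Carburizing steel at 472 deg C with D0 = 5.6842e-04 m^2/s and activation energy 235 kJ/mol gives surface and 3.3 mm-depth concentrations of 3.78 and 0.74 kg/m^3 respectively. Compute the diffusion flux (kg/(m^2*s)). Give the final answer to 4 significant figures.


Step 1: D = D0 * exp(-Qd/(R*T))
T = 472 + 273.15 = 745.15 K
D = 5.6842e-04 * exp(-235e3 / (8.314 * 745.15)) = 1.9085e-20 m^2/s
Step 2: J = D * (C1 - C2) / dx
J = 1.9085e-20 * (3.78 - 0.74) / 3.3e-03
J = 1.758e-17 kg/(m^2*s)


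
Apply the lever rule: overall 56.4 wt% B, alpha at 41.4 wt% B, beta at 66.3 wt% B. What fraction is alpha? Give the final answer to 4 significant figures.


f_alpha = (C_beta - C0) / (C_beta - C_alpha)
f_alpha = (66.3 - 56.4) / (66.3 - 41.4)
f_alpha = 0.3976


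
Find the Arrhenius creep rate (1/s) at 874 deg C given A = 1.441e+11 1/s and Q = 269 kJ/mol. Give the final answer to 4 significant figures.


rate = A * exp(-Q / (R*T))
T = 874 + 273.15 = 1147.15 K
rate = 1.441e+11 * exp(-269e3 / (8.314 * 1147.15))
rate = 0.08119 1/s


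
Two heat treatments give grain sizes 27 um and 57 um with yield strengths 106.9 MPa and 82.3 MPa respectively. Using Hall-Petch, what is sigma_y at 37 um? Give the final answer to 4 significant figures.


sigma_y = sigma0 + k / sqrt(d)
1/sqrt(d1) = 1/sqrt(2.7e-05) = 192.45;  1/sqrt(d2) = 132.453
k = (sigma1 - sigma2) / (1/sqrt(d1) - 1/sqrt(d2)) = (106.9 - 82.3) / (192.45 - 132.453) = 0.410021 MPa*m^0.5
sigma0 = sigma1 - k/sqrt(d1) = 106.9 - 0.410021*192.45 = 27.9913 MPa
sigma_y(d3) = 27.9913 + 0.410021 / sqrt(3.7e-05) = 95.4 MPa


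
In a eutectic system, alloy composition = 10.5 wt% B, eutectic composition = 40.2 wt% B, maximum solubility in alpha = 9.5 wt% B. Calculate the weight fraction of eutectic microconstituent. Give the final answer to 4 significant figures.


f_primary = (C_e - C0) / (C_e - C_alpha_max)
f_primary = (40.2 - 10.5) / (40.2 - 9.5)
f_primary = 0.967427
f_eutectic = 1 - 0.967427 = 0.03257


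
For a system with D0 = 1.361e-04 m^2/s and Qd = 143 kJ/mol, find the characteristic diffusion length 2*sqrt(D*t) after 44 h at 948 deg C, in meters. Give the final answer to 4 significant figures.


Step 1: D = D0 * exp(-Qd/(R*T))
T = 1221.15 K
D = 1.361e-04 * exp(-143e3 / (8.314 * 1221.15)) = 1.03948e-10 m^2/s
Step 2: L = 2*sqrt(D*t)
t = 44 h = 158400 s
L = 2*sqrt(1.03948e-10 * 158400) = 8.116e-03 m


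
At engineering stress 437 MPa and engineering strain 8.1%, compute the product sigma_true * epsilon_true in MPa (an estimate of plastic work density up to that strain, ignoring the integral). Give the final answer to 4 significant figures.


sigma_true = sigma_eng * (1 + epsilon_eng)
sigma_true = 437 * (1 + 0.081) = 472.397 MPa
epsilon_true = ln(1 + epsilon_eng)
epsilon_true = ln(1 + 0.081) = 0.0778865
sigma_true * epsilon_true = 472.397 * 0.0778865 = 36.79 MPa


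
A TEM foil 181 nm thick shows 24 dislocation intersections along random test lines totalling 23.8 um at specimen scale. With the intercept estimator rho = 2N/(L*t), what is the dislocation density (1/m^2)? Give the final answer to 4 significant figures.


rho = 2N / (L * t)
L = 23.8 um = 2.38e-05 m, t = 181 nm = 1.81e-07 m
rho = 2 * 24 / (2.38e-05 * 1.81e-07)
rho = 1.114e+13 1/m^2


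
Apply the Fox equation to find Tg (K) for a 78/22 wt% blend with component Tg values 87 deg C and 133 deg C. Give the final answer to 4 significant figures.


1/Tg = w1/Tg1 + w2/Tg2 (in Kelvin)
Tg1 = 360.15 K, Tg2 = 406.15 K
1/Tg = 0.78/360.15 + 0.22/406.15
Tg = 369.4 K


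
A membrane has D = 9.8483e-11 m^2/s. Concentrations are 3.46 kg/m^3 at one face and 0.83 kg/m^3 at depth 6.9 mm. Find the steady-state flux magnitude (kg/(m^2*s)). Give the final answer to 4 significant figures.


J = -D * (dC/dx) = D * (C1 - C2) / dx
J = 9.8483e-11 * (3.46 - 0.83) / 6.9e-03
J = 3.754e-08 kg/(m^2*s)


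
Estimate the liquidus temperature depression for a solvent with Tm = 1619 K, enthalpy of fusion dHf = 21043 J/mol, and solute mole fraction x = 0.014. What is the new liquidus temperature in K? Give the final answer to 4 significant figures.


dT = R*Tm^2*x / dHf
dT = 8.314 * 1619^2 * 0.014 / 21043
dT = 14.4985 K
T_new = 1619 - 14.4985 = 1605 K


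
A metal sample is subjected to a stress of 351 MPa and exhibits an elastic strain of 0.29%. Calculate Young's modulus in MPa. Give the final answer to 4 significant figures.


E = sigma / epsilon
epsilon = 0.29% = 2.9e-03
E = 351 / 2.9e-03
E = 121000 MPa


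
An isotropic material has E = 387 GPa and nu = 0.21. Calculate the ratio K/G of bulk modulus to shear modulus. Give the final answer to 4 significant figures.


G = E / (2*(1+nu))
G = 387 / (2*(1+0.21)) = 159.917 GPa
K = E / (3*(1-2*nu))
K = 387 / (3*(1-2*0.21)) = 222.414 GPa
K/G = 222.414 / 159.917 = 1.391


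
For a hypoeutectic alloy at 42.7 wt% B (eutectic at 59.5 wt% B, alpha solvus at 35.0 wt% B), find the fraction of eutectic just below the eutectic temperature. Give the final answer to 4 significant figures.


f_primary = (C_e - C0) / (C_e - C_alpha_max)
f_primary = (59.5 - 42.7) / (59.5 - 35.0)
f_primary = 0.685714
f_eutectic = 1 - 0.685714 = 0.3143


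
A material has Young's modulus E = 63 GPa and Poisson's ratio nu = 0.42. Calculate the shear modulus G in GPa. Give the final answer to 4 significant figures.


G = E / (2*(1+nu))
G = 63 / (2*(1+0.42))
G = 22.18 GPa


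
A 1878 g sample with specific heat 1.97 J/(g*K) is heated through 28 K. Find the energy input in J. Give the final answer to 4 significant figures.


Q = m * cp * dT
Q = 1878 * 1.97 * 28
Q = 103600 J


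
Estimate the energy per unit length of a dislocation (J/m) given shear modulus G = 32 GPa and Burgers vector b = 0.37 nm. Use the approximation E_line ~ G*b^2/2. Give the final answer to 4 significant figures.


E = G*b^2/2
b = 0.37 nm = 3.7e-10 m
G = 32 GPa = 3.2e+10 Pa
E = 0.5 * 3.2e+10 * (3.7e-10)^2
E = 2.19e-09 J/m


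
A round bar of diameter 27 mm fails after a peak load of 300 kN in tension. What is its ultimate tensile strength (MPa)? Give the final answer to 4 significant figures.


A0 = pi*(d/2)^2 = pi*(27/2)^2 = 572.555 mm^2
UTS = F_max / A0 = 300*1000 / 572.555
UTS = 524 MPa


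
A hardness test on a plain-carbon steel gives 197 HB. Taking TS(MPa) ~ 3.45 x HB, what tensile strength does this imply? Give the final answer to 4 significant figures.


TS (MPa) = 3.45 * HB
TS = 3.45 * 197
TS = 679.7 MPa


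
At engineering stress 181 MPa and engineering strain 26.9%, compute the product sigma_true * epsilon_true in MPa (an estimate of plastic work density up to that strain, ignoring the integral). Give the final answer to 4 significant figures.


sigma_true = sigma_eng * (1 + epsilon_eng)
sigma_true = 181 * (1 + 0.269) = 229.689 MPa
epsilon_true = ln(1 + epsilon_eng)
epsilon_true = ln(1 + 0.269) = 0.238229
sigma_true * epsilon_true = 229.689 * 0.238229 = 54.72 MPa


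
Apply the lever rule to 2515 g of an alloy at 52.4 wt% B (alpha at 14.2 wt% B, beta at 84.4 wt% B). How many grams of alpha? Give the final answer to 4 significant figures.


f_alpha = (C_beta - C0) / (C_beta - C_alpha)
f_alpha = (84.4 - 52.4) / (84.4 - 14.2) = 0.45584
m_alpha = f_alpha * m_total = 0.45584 * 2515 = 1146 g


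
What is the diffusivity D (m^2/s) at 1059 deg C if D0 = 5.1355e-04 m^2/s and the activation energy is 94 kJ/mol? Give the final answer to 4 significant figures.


D = D0 * exp(-Qd / (R*T))
T = 1332.15 K
D = 5.1355e-04 * exp(-94e3 / (8.314 * 1332.15))
D = 1.058e-07 m^2/s


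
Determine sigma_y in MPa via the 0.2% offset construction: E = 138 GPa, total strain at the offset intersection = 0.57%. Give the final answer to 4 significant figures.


Offset strain = 0.002
Elastic strain at yield = total_strain - offset = 5.7e-03 - 0.002 = 3.7e-03
sigma_y = E * elastic_strain = 138000 * 3.7e-03
sigma_y = 510.6 MPa


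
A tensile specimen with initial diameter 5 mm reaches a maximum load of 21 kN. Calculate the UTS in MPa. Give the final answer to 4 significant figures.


A0 = pi*(d/2)^2 = pi*(5/2)^2 = 19.635 mm^2
UTS = F_max / A0 = 21*1000 / 19.635
UTS = 1070 MPa


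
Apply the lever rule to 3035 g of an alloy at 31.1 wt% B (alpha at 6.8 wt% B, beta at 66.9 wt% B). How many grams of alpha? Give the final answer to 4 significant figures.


f_alpha = (C_beta - C0) / (C_beta - C_alpha)
f_alpha = (66.9 - 31.1) / (66.9 - 6.8) = 0.595674
m_alpha = f_alpha * m_total = 0.595674 * 3035 = 1808 g


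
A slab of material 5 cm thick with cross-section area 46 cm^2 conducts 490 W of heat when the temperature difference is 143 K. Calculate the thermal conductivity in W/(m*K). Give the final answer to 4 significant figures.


k = Q*L / (A*dT)
L = 0.05 m, A = 4.6e-03 m^2
k = 490 * 0.05 / (4.6e-03 * 143)
k = 37.25 W/(m*K)


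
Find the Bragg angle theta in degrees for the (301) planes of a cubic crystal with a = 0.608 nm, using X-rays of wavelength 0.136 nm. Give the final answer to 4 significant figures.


d = a / sqrt(h^2+k^2+l^2)
d = 0.608 / sqrt(10) = 0.192266 nm
lambda = 2*d*sin(theta)  =>  sin(theta) = lambda / (2*d)
sin(theta) = 0.136 / (2 * 0.192266) = 0.353676
theta = 20.71 deg


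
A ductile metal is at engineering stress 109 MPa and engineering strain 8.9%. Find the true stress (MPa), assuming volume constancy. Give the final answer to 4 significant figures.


sigma_true = sigma_eng * (1 + epsilon_eng)
sigma_true = 109 * (1 + 0.089)
sigma_true = 118.7 MPa


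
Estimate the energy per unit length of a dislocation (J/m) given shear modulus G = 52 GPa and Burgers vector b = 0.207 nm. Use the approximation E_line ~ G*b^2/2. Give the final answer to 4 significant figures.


E = G*b^2/2
b = 0.207 nm = 2.07e-10 m
G = 52 GPa = 5.2e+10 Pa
E = 0.5 * 5.2e+10 * (2.07e-10)^2
E = 1.114e-09 J/m


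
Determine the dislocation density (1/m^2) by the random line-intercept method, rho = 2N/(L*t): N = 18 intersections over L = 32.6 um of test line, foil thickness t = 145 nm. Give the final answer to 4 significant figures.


rho = 2N / (L * t)
L = 32.6 um = 3.26e-05 m, t = 145 nm = 1.45e-07 m
rho = 2 * 18 / (3.26e-05 * 1.45e-07)
rho = 7.616e+12 1/m^2


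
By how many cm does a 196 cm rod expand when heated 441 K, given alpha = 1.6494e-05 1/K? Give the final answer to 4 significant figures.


dL = L0 * alpha * dT
dL = 196 * 1.6494e-05 * 441
dL = 1.426 cm
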